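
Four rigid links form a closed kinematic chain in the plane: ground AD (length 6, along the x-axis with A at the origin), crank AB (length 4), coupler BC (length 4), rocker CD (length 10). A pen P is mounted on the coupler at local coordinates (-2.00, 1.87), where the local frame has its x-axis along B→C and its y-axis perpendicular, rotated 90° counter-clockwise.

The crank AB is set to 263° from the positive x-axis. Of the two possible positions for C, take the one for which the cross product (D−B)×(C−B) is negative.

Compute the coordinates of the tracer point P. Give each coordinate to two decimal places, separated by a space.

1.16 -1.79

A=(0,0), D=(6.00,0)
B = A + 4.00·(cos263°, sin263°) = (-0.4875, -3.9702)
|BD| = 7.6059
circle(B,4.00) ∩ circle(D,10.00): a=-1.7191, h=3.6118
  candidates: C₊=(-3.8391,-1.7869) cross=27.471; C₋=(-0.0685,-7.9482) cross=-27.471
  mode - wants cross < 0 → take C=(-0.0685,-7.9482) (cross=-27.471)
ex = (C−B)/|BC| = (0.1047,-0.9945); ey = (0.9945,0.1047)
P = B + -2.00·ex + 1.87·ey = (1.1627,-1.7853)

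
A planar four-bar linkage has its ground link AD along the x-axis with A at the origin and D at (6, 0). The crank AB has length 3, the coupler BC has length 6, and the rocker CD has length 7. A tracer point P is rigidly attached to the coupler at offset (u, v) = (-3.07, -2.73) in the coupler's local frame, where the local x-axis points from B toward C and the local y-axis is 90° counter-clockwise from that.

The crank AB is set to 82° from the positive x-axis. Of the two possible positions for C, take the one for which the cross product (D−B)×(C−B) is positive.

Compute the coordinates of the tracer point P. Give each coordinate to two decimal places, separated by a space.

-0.10 -1.10

A=(0,0), D=(6.00,0)
B = A + 3.00·(cos82°, sin82°) = (0.4175, 2.9708)
|BD| = 6.3237
circle(B,6.00) ∩ circle(D,7.00): a=2.1340, h=5.6077
  candidates: C₊=(4.9358,6.9186) cross=35.462; C₋=(-0.3330,-2.9821) cross=-35.462
  mode + wants cross > 0 → take C=(4.9358,6.9186) (cross=35.462)
ex = (C−B)/|BC| = (0.7530,0.6580); ey = (-0.6580,0.7530)
P = B + -3.07·ex + -2.73·ey = (-0.0981,-1.1050)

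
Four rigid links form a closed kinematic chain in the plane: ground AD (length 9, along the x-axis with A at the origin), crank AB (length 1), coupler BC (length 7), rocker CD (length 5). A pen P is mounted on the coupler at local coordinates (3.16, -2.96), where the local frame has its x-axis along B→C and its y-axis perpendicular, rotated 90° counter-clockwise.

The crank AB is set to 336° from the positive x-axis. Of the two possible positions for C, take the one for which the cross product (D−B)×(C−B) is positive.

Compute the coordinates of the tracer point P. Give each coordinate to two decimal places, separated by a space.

A=(0,0), D=(9.00,0)
B = A + 1.00·(cos336°, sin336°) = (0.9135, -0.4067)
|BD| = 8.0967
circle(B,7.00) ∩ circle(D,5.00): a=5.5304, h=4.2912
  candidates: C₊=(6.2214,4.1569) cross=34.744; C₋=(6.6526,-4.4147) cross=-34.744
  mode + wants cross > 0 → take C=(6.2214,4.1569) (cross=34.744)
ex = (C−B)/|BC| = (0.7583,0.6519); ey = (-0.6519,0.7583)
P = B + 3.16·ex + -2.96·ey = (5.2394,-0.5911)

5.24 -0.59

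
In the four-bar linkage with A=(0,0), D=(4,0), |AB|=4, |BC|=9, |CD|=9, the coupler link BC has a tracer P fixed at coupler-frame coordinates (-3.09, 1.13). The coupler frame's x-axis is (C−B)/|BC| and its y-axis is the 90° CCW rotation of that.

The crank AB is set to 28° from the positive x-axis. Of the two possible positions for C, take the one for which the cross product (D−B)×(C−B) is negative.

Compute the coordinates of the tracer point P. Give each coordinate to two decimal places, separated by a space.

6.82 1.88

A=(0,0), D=(4.00,0)
B = A + 4.00·(cos28°, sin28°) = (3.5318, 1.8779)
|BD| = 1.9354
circle(B,9.00) ∩ circle(D,9.00): a=0.9677, h=8.9478
  candidates: C₊=(12.4479,3.1036) cross=17.317; C₋=(-4.9161,-1.2257) cross=-17.317
  mode - wants cross < 0 → take C=(-4.9161,-1.2257) (cross=-17.317)
ex = (C−B)/|BC| = (-0.9387,-0.3448); ey = (0.3448,-0.9387)
P = B + -3.09·ex + 1.13·ey = (6.8219,1.8828)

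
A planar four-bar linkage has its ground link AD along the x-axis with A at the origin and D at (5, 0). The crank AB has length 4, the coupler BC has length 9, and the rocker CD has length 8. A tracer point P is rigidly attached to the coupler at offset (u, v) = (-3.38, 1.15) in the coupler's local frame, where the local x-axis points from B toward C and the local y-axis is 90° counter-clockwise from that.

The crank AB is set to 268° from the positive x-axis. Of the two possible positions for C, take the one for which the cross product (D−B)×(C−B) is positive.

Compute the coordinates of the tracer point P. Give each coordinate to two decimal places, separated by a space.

A=(0,0), D=(5.00,0)
B = A + 4.00·(cos268°, sin268°) = (-0.1396, -3.9976)
|BD| = 6.5112
circle(B,9.00) ∩ circle(D,8.00): a=4.5610, h=7.7587
  candidates: C₊=(-1.3028,4.9270) cross=50.518; C₋=(8.2241,-7.3216) cross=-50.518
  mode + wants cross > 0 → take C=(-1.3028,4.9270) (cross=50.518)
ex = (C−B)/|BC| = (-0.1292,0.9916); ey = (-0.9916,-0.1292)
P = B + -3.38·ex + 1.15·ey = (-0.8431,-7.4978)

-0.84 -7.50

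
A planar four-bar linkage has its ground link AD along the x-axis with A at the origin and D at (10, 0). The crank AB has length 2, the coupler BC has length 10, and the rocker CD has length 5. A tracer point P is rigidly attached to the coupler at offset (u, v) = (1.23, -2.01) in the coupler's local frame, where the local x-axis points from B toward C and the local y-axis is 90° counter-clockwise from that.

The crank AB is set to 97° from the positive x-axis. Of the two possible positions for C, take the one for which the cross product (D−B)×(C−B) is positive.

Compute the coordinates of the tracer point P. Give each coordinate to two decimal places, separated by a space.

1.53 0.43

A=(0,0), D=(10.00,0)
B = A + 2.00·(cos97°, sin97°) = (-0.2437, 1.9851)
|BD| = 10.4343
circle(B,10.00) ∩ circle(D,5.00): a=8.8111, h=4.7292
  candidates: C₊=(9.3061,4.9516) cross=49.346; C₋=(7.5067,-4.3340) cross=-49.346
  mode + wants cross > 0 → take C=(9.3061,4.9516) (cross=49.346)
ex = (C−B)/|BC| = (0.9550,0.2967); ey = (-0.2967,0.9550)
P = B + 1.23·ex + -2.01·ey = (1.5272,0.4305)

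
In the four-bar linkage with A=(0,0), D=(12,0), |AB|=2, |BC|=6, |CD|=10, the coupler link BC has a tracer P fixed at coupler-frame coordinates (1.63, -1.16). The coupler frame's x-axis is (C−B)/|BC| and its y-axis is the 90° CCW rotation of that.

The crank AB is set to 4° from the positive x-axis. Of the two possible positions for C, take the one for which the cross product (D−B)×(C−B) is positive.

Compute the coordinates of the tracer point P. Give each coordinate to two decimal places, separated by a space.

3.61 1.32

A=(0,0), D=(12.00,0)
B = A + 2.00·(cos4°, sin4°) = (1.9951, 0.1395)
|BD| = 10.0058
circle(B,6.00) ∩ circle(D,10.00): a=1.8048, h=5.7221
  candidates: C₊=(3.8795,5.8359) cross=57.255; C₋=(3.7200,-5.6072) cross=-57.255
  mode + wants cross > 0 → take C=(3.8795,5.8359) (cross=57.255)
ex = (C−B)/|BC| = (0.3141,0.9494); ey = (-0.9494,0.3141)
P = B + 1.63·ex + -1.16·ey = (3.6084,1.3227)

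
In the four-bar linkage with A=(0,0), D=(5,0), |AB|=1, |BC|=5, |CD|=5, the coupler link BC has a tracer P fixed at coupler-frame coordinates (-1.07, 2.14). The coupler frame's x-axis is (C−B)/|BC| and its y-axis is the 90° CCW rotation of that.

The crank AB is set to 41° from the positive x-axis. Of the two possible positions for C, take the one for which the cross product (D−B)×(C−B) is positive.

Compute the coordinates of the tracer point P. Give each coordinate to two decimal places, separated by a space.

-1.62 0.97

A=(0,0), D=(5.00,0)
B = A + 1.00·(cos41°, sin41°) = (0.7547, 0.6561)
|BD| = 4.2957
circle(B,5.00) ∩ circle(D,5.00): a=2.1478, h=4.5152
  candidates: C₊=(3.5669,4.7902) cross=19.396; C₋=(2.1878,-4.1342) cross=-19.396
  mode + wants cross > 0 → take C=(3.5669,4.7902) (cross=19.396)
ex = (C−B)/|BC| = (0.5624,0.8268); ey = (-0.8268,0.5624)
P = B + -1.07·ex + 2.14·ey = (-1.6165,0.9750)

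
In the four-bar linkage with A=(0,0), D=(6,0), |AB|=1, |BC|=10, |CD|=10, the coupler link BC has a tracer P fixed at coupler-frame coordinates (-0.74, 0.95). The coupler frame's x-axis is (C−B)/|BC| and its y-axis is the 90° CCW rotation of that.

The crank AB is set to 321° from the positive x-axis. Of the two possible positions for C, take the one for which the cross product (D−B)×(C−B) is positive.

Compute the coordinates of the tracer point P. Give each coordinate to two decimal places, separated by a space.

-0.27 -1.22

A=(0,0), D=(6.00,0)
B = A + 1.00·(cos321°, sin321°) = (0.7771, -0.6293)
|BD| = 5.2606
circle(B,10.00) ∩ circle(D,10.00): a=2.6303, h=9.6479
  candidates: C₊=(2.2344,9.2639) cross=50.754; C₋=(4.5427,-9.8932) cross=-50.754
  mode + wants cross > 0 → take C=(2.2344,9.2639) (cross=50.754)
ex = (C−B)/|BC| = (0.1457,0.9893); ey = (-0.9893,0.1457)
P = B + -0.74·ex + 0.95·ey = (-0.2706,-1.2230)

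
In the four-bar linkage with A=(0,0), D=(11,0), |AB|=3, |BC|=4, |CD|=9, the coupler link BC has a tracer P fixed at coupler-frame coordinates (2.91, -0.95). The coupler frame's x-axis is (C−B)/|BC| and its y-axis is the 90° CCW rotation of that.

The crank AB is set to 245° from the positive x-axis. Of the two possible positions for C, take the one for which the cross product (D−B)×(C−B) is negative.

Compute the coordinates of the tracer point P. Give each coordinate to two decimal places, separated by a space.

1.43 -4.16

A=(0,0), D=(11.00,0)
B = A + 3.00·(cos245°, sin245°) = (-1.2679, -2.7189)
|BD| = 12.5655
circle(B,4.00) ∩ circle(D,9.00): a=3.6963, h=1.5288
  candidates: C₊=(2.0101,-0.4266) cross=19.210; C₋=(2.6717,-3.4117) cross=-19.210
  mode - wants cross < 0 → take C=(2.6717,-3.4117) (cross=-19.210)
ex = (C−B)/|BC| = (0.9849,-0.1732); ey = (0.1732,0.9849)
P = B + 2.91·ex + -0.95·ey = (1.4336,-4.1585)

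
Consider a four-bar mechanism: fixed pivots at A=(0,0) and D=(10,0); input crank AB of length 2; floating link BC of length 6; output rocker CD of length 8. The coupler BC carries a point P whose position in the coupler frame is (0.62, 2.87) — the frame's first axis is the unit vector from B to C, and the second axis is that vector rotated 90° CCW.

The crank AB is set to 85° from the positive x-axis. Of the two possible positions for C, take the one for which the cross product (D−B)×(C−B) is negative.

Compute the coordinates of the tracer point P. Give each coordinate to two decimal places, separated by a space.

3.03 2.67

A=(0,0), D=(10.00,0)
B = A + 2.00·(cos85°, sin85°) = (0.1743, 1.9924)
|BD| = 10.0257
circle(B,6.00) ∩ circle(D,8.00): a=3.6164, h=4.7876
  candidates: C₊=(4.6700,5.9659) cross=47.999; C₋=(2.7671,-3.4185) cross=-47.999
  mode - wants cross < 0 → take C=(2.7671,-3.4185) (cross=-47.999)
ex = (C−B)/|BC| = (0.4321,-0.9018); ey = (0.9018,0.4321)
P = B + 0.62·ex + 2.87·ey = (3.0304,2.6735)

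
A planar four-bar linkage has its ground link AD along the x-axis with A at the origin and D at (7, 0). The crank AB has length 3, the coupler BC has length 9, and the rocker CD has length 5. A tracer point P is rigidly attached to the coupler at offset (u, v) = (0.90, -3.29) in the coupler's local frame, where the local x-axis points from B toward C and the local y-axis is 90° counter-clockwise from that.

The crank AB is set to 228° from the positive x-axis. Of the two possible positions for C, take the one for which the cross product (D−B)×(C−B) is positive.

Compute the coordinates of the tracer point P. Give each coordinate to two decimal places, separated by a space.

A=(0,0), D=(7.00,0)
B = A + 3.00·(cos228°, sin228°) = (-2.0074, -2.2294)
|BD| = 9.2792
circle(B,9.00) ∩ circle(D,5.00): a=7.6571, h=4.7296
  candidates: C₊=(4.2891,4.2013) cross=43.887; C₋=(6.5618,-4.9808) cross=-43.887
  mode + wants cross > 0 → take C=(4.2891,4.2013) (cross=43.887)
ex = (C−B)/|BC| = (0.6996,0.7145); ey = (-0.7145,0.6996)
P = B + 0.90·ex + -3.29·ey = (0.9730,-3.8881)

0.97 -3.89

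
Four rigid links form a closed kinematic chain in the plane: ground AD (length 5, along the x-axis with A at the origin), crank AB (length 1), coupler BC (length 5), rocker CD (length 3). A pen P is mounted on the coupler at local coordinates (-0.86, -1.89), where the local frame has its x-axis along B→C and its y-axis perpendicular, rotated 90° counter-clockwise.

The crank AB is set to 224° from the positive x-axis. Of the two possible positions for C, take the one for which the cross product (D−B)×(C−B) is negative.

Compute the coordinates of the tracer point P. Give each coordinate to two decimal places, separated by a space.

-2.28 -2.06

A=(0,0), D=(5.00,0)
B = A + 1.00·(cos224°, sin224°) = (-0.7193, -0.6947)
|BD| = 5.7614
circle(B,5.00) ∩ circle(D,3.00): a=4.2692, h=2.6026
  candidates: C₊=(3.2050,2.4037) cross=14.995; C₋=(3.8326,-2.7635) cross=-14.995
  mode - wants cross < 0 → take C=(3.8326,-2.7635) (cross=-14.995)
ex = (C−B)/|BC| = (0.9104,-0.4138); ey = (0.4138,0.9104)
P = B + -0.86·ex + -1.89·ey = (-2.2843,-2.0594)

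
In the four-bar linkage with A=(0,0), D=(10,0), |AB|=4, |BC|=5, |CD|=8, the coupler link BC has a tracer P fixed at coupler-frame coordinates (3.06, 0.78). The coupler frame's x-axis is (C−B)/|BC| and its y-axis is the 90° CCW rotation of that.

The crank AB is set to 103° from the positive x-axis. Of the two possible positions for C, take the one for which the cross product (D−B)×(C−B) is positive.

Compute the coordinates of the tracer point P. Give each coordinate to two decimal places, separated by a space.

A=(0,0), D=(10.00,0)
B = A + 4.00·(cos103°, sin103°) = (-0.8998, 3.8975)
|BD| = 11.5757
circle(B,5.00) ∩ circle(D,8.00): a=4.1033, h=2.8571
  candidates: C₊=(3.9259,5.2062) cross=33.073; C₋=(2.0019,-0.1744) cross=-33.073
  mode + wants cross > 0 → take C=(3.9259,5.2062) (cross=33.073)
ex = (C−B)/|BC| = (0.9651,0.2618); ey = (-0.2618,0.9651)
P = B + 3.06·ex + 0.78·ey = (1.8493,5.4512)

1.85 5.45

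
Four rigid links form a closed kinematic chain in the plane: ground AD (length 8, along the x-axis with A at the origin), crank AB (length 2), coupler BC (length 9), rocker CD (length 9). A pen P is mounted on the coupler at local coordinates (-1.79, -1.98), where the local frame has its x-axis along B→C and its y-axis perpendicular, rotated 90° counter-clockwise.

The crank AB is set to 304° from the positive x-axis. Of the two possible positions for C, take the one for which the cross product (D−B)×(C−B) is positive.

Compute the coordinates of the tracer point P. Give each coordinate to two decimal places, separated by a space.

2.77 -3.75

A=(0,0), D=(8.00,0)
B = A + 2.00·(cos304°, sin304°) = (1.1184, -1.6581)
|BD| = 7.0785
circle(B,9.00) ∩ circle(D,9.00): a=3.5393, h=8.2749
  candidates: C₊=(2.6209,7.2156) cross=58.574; C₋=(6.4975,-8.8737) cross=-58.574
  mode + wants cross > 0 → take C=(2.6209,7.2156) (cross=58.574)
ex = (C−B)/|BC| = (0.1669,0.9860); ey = (-0.9860,0.1669)
P = B + -1.79·ex + -1.98·ey = (2.7718,-3.7535)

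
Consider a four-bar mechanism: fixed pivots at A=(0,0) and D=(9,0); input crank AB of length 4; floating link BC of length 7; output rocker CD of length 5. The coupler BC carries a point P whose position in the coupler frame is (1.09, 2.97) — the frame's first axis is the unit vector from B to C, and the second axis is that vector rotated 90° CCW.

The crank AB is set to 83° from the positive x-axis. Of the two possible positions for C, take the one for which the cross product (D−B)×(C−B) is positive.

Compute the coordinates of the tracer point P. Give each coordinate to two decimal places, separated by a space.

A=(0,0), D=(9.00,0)
B = A + 4.00·(cos83°, sin83°) = (0.4875, 3.9702)
|BD| = 9.3928
circle(B,7.00) ∩ circle(D,5.00): a=5.9740, h=3.6485
  candidates: C₊=(7.4437,4.7516) cross=34.270; C₋=(4.3594,-1.8615) cross=-34.270
  mode + wants cross > 0 → take C=(7.4437,4.7516) (cross=34.270)
ex = (C−B)/|BC| = (0.9937,0.1116); ey = (-0.1116,0.9937)
P = B + 1.09·ex + 2.97·ey = (1.2391,7.0433)

1.24 7.04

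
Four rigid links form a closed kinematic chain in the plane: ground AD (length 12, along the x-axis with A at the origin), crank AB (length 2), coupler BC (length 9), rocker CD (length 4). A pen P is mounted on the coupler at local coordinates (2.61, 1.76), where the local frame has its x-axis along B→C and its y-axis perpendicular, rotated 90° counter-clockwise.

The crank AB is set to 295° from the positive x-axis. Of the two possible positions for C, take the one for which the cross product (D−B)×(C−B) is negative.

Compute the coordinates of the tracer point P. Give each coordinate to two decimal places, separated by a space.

3.71 -0.50

A=(0,0), D=(12.00,0)
B = A + 2.00·(cos295°, sin295°) = (0.8452, -1.8126)
|BD| = 11.3011
circle(B,9.00) ∩ circle(D,4.00): a=8.5264, h=2.8811
  candidates: C₊=(8.7991,2.3988) cross=32.560; C₋=(9.7233,-3.2889) cross=-32.560
  mode - wants cross < 0 → take C=(9.7233,-3.2889) (cross=-32.560)
ex = (C−B)/|BC| = (0.9865,-0.1640); ey = (0.1640,0.9865)
P = B + 2.61·ex + 1.76·ey = (3.7086,-0.5046)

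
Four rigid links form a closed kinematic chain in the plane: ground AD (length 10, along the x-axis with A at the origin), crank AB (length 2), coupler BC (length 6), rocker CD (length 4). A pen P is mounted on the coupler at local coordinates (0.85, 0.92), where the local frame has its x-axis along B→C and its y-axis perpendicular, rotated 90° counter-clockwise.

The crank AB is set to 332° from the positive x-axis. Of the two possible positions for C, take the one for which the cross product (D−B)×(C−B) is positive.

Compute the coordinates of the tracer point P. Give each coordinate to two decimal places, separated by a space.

1.97 0.30

A=(0,0), D=(10.00,0)
B = A + 2.00·(cos332°, sin332°) = (1.7659, -0.9389)
|BD| = 8.2875
circle(B,6.00) ∩ circle(D,4.00): a=5.3504, h=2.7154
  candidates: C₊=(6.7742,2.3652) cross=22.504; C₋=(7.3895,-3.0307) cross=-22.504
  mode + wants cross > 0 → take C=(6.7742,2.3652) (cross=22.504)
ex = (C−B)/|BC| = (0.8347,0.5507); ey = (-0.5507,0.8347)
P = B + 0.85·ex + 0.92·ey = (1.9688,0.2971)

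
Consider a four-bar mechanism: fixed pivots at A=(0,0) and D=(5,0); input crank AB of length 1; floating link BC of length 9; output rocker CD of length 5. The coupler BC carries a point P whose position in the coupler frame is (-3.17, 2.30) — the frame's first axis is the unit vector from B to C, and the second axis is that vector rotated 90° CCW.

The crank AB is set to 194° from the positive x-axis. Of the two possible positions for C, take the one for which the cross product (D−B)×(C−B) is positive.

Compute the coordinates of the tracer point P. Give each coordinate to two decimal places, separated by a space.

-4.88 -0.10

A=(0,0), D=(5.00,0)
B = A + 1.00·(cos194°, sin194°) = (-0.9703, -0.2419)
|BD| = 5.9752
circle(B,9.00) ∩ circle(D,5.00): a=7.6736, h=4.7027
  candidates: C₊=(6.5066,4.7676) cross=28.099; C₋=(6.8875,-4.6301) cross=-28.099
  mode + wants cross > 0 → take C=(6.5066,4.7676) (cross=28.099)
ex = (C−B)/|BC| = (0.8308,0.5566); ey = (-0.5566,0.8308)
P = B + -3.17·ex + 2.30·ey = (-4.8841,-0.0956)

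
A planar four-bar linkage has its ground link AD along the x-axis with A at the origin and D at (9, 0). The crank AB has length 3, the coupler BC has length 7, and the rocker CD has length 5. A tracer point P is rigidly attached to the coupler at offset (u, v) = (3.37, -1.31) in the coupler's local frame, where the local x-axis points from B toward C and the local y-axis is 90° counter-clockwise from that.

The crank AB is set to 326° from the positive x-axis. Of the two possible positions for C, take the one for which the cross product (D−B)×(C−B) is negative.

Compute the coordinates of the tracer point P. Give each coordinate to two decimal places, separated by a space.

4.84 -4.43

A=(0,0), D=(9.00,0)
B = A + 3.00·(cos326°, sin326°) = (2.4871, -1.6776)
|BD| = 6.7255
circle(B,7.00) ∩ circle(D,5.00): a=5.1470, h=4.7443
  candidates: C₊=(6.2880,4.2006) cross=31.908; C₋=(8.6548,-4.9881) cross=-31.908
  mode - wants cross < 0 → take C=(8.6548,-4.9881) (cross=-31.908)
ex = (C−B)/|BC| = (0.8811,-0.4729); ey = (0.4729,0.8811)
P = B + 3.37·ex + -1.31·ey = (4.8369,-4.4256)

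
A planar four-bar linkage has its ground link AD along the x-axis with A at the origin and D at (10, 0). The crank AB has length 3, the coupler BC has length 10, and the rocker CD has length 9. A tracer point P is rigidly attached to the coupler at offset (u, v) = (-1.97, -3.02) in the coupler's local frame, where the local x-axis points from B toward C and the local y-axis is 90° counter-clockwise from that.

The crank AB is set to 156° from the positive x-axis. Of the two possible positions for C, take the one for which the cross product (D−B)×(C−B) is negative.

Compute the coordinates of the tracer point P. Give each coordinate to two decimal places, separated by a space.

-6.32 0.78

A=(0,0), D=(10.00,0)
B = A + 3.00·(cos156°, sin156°) = (-2.7406, 1.2202)
|BD| = 12.7989
circle(B,10.00) ∩ circle(D,9.00): a=7.1417, h=6.9997
  candidates: C₊=(5.0359,7.5072) cross=89.589; C₋=(3.7012,-6.4285) cross=-89.589
  mode - wants cross < 0 → take C=(3.7012,-6.4285) (cross=-89.589)
ex = (C−B)/|BC| = (0.6442,-0.7649); ey = (0.7649,0.6442)
P = B + -1.97·ex + -3.02·ey = (-6.3196,0.7816)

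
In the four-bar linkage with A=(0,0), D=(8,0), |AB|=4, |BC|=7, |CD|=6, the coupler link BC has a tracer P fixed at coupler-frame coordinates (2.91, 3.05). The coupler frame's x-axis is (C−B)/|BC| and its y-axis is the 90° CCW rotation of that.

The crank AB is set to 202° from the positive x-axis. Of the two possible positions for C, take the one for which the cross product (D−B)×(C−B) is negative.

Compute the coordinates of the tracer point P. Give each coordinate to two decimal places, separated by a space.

A=(0,0), D=(8.00,0)
B = A + 4.00·(cos202°, sin202°) = (-3.7087, -1.4984)
|BD| = 11.8042
circle(B,7.00) ∩ circle(D,6.00): a=6.4528, h=2.7133
  candidates: C₊=(2.3474,2.0120) cross=32.028; C₋=(3.0363,-3.3706) cross=-32.028
  mode - wants cross < 0 → take C=(3.0363,-3.3706) (cross=-32.028)
ex = (C−B)/|BC| = (0.9636,-0.2675); ey = (0.2675,0.9636)
P = B + 2.91·ex + 3.05·ey = (-0.0890,0.6622)

-0.09 0.66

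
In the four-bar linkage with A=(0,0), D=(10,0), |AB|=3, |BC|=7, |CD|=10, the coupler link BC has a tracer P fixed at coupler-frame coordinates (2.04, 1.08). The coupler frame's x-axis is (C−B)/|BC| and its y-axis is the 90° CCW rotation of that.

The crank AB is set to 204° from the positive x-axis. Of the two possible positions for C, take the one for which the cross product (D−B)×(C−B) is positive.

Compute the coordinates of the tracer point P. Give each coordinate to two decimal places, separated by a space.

A=(0,0), D=(10.00,0)
B = A + 3.00·(cos204°, sin204°) = (-2.7406, -1.2202)
|BD| = 12.7989
circle(B,7.00) ∩ circle(D,10.00): a=4.4071, h=5.4385
  candidates: C₊=(1.1279,4.6137) cross=69.607; C₋=(2.1649,-6.2138) cross=-69.607
  mode + wants cross > 0 → take C=(1.1279,4.6137) (cross=69.607)
ex = (C−B)/|BC| = (0.5526,0.8334); ey = (-0.8334,0.5526)
P = B + 2.04·ex + 1.08·ey = (-2.5133,1.0768)

-2.51 1.08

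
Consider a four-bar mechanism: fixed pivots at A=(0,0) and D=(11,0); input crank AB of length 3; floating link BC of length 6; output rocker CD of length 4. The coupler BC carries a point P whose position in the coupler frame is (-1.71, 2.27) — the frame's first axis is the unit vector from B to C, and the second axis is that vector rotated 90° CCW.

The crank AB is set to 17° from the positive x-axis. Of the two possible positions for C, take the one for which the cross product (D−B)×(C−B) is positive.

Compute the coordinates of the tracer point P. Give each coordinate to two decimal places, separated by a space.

A=(0,0), D=(11.00,0)
B = A + 3.00·(cos17°, sin17°) = (2.8689, 0.8771)
|BD| = 8.1783
circle(B,6.00) ∩ circle(D,4.00): a=5.3119, h=2.7900
  candidates: C₊=(8.4494,3.0813) cross=22.817; C₋=(7.8509,-2.4665) cross=-22.817
  mode + wants cross > 0 → take C=(8.4494,3.0813) (cross=22.817)
ex = (C−B)/|BC| = (0.9301,0.3674); ey = (-0.3674,0.9301)
P = B + -1.71·ex + 2.27·ey = (0.4446,2.3602)

0.44 2.36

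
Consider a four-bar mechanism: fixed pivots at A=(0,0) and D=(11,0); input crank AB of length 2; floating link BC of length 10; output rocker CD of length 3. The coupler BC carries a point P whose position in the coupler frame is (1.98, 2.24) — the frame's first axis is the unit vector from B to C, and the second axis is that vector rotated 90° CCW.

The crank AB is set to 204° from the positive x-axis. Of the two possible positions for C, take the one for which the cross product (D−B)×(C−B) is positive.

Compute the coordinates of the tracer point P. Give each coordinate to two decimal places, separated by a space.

A=(0,0), D=(11.00,0)
B = A + 2.00·(cos204°, sin204°) = (-1.8271, -0.8135)
|BD| = 12.8529
circle(B,10.00) ∩ circle(D,3.00): a=9.9665, h=0.8179
  candidates: C₊=(8.0677,0.6336) cross=10.512; C₋=(8.1712,-0.9989) cross=-10.512
  mode + wants cross > 0 → take C=(8.0677,0.6336) (cross=10.512)
ex = (C−B)/|BC| = (0.9895,0.1447); ey = (-0.1447,0.9895)
P = B + 1.98·ex + 2.24·ey = (-0.1921,1.6895)

-0.19 1.69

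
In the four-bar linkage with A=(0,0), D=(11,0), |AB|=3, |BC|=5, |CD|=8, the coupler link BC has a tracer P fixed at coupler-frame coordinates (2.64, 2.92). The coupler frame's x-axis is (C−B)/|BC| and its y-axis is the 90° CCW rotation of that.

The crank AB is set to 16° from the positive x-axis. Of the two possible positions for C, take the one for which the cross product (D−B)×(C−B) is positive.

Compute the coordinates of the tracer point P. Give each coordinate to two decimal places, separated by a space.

1.39 4.47

A=(0,0), D=(11.00,0)
B = A + 3.00·(cos16°, sin16°) = (2.8838, 0.8269)
|BD| = 8.1582
circle(B,5.00) ∩ circle(D,8.00): a=1.6889, h=4.7061
  candidates: C₊=(5.0410,5.3376) cross=38.394; C₋=(4.0870,-4.0262) cross=-38.394
  mode + wants cross > 0 → take C=(5.0410,5.3376) (cross=38.394)
ex = (C−B)/|BC| = (0.4314,0.9021); ey = (-0.9021,0.4314)
P = B + 2.64·ex + 2.92·ey = (1.3885,4.4684)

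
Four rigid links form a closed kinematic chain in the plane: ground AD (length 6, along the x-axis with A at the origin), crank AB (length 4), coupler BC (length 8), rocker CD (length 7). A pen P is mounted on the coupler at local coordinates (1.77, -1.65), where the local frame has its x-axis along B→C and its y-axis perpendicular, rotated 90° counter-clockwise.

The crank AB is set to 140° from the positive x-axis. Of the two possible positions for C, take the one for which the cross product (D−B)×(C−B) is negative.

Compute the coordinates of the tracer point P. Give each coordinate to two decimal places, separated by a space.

-3.70 0.24

A=(0,0), D=(6.00,0)
B = A + 4.00·(cos140°, sin140°) = (-3.0642, 2.5712)
|BD| = 9.4218
circle(B,8.00) ∩ circle(D,7.00): a=5.5069, h=5.8029
  candidates: C₊=(3.8173,6.6510) cross=54.674; C₋=(0.6501,-4.5143) cross=-54.674
  mode - wants cross < 0 → take C=(0.6501,-4.5143) (cross=-54.674)
ex = (C−B)/|BC| = (0.4643,-0.8857); ey = (0.8857,0.4643)
P = B + 1.77·ex + -1.65·ey = (-3.7038,0.2374)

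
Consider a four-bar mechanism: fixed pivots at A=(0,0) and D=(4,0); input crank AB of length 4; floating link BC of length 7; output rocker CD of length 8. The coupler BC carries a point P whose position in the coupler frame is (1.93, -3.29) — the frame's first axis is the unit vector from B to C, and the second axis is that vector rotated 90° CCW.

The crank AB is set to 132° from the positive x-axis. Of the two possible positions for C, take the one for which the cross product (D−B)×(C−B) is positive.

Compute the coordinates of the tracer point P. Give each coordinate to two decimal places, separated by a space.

1.00 1.94

A=(0,0), D=(4.00,0)
B = A + 4.00·(cos132°, sin132°) = (-2.6765, 2.9726)
|BD| = 7.3084
circle(B,7.00) ∩ circle(D,8.00): a=2.6280, h=6.4880
  candidates: C₊=(2.3631,7.8308) cross=47.416; C₋=(-2.9147,-4.0234) cross=-47.416
  mode + wants cross > 0 → take C=(2.3631,7.8308) (cross=47.416)
ex = (C−B)/|BC| = (0.7200,0.6940); ey = (-0.6940,0.7200)
P = B + 1.93·ex + -3.29·ey = (0.9963,1.9434)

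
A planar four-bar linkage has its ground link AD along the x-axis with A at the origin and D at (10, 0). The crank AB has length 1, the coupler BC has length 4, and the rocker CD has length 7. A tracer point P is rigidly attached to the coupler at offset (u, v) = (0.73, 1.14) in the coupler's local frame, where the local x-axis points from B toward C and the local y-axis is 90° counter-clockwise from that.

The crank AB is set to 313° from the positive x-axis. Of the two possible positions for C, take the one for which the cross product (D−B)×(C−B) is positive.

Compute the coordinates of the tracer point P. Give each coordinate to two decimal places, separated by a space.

0.33 0.57

A=(0,0), D=(10.00,0)
B = A + 1.00·(cos313°, sin313°) = (0.6820, -0.7314)
|BD| = 9.3467
circle(B,4.00) ∩ circle(D,7.00): a=2.9080, h=2.7466
  candidates: C₊=(3.3662,2.2343) cross=25.671; C₋=(3.7960,-3.2419) cross=-25.671
  mode + wants cross > 0 → take C=(3.3662,2.2343) (cross=25.671)
ex = (C−B)/|BC| = (0.6710,0.7414); ey = (-0.7414,0.6710)
P = B + 0.73·ex + 1.14·ey = (0.3266,0.5749)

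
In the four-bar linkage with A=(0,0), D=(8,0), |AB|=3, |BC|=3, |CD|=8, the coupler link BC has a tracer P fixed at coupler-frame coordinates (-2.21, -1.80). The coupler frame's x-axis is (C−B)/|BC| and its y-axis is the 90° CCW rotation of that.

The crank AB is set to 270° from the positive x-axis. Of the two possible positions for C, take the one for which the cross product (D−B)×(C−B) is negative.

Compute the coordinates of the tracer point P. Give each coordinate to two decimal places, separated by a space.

-2.81 -2.52

A=(0,0), D=(8.00,0)
B = A + 3.00·(cos270°, sin270°) = (-0.0000, -3.0000)
|BD| = 8.5440
circle(B,3.00) ∩ circle(D,8.00): a=1.0534, h=2.8090
  candidates: C₊=(-0.0000,0.0000) cross=24.000; C₋=(1.9726,-5.2603) cross=-24.000
  mode - wants cross < 0 → take C=(1.9726,-5.2603) (cross=-24.000)
ex = (C−B)/|BC| = (0.6575,-0.7534); ey = (0.7534,0.6575)
P = B + -2.21·ex + -1.80·ey = (-2.8093,-2.5185)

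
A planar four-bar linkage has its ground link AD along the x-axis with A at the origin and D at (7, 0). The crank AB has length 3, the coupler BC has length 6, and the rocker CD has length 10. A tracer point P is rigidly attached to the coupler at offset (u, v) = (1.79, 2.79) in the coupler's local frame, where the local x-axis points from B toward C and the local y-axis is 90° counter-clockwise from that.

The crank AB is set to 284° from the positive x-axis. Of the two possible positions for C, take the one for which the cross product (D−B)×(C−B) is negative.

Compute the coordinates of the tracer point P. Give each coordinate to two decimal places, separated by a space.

A=(0,0), D=(7.00,0)
B = A + 3.00·(cos284°, sin284°) = (0.7258, -2.9109)
|BD| = 6.9166
circle(B,6.00) ∩ circle(D,10.00): a=-1.1683, h=5.8852
  candidates: C₊=(-2.8108,1.9360) cross=40.705; C₋=(2.1428,-8.7412) cross=-40.705
  mode - wants cross < 0 → take C=(2.1428,-8.7412) (cross=-40.705)
ex = (C−B)/|BC| = (0.2362,-0.9717); ey = (0.9717,0.2362)
P = B + 1.79·ex + 2.79·ey = (3.8596,-3.9913)

3.86 -3.99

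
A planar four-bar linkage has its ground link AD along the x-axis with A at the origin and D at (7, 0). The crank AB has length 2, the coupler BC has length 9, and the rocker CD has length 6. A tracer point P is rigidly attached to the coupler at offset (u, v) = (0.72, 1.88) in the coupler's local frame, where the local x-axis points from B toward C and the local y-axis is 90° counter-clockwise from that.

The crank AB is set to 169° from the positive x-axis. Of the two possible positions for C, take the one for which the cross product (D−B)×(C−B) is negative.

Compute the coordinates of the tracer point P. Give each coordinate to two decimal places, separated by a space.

A=(0,0), D=(7.00,0)
B = A + 2.00·(cos169°, sin169°) = (-1.9633, 0.3816)
|BD| = 8.9714
circle(B,9.00) ∩ circle(D,6.00): a=6.9937, h=5.6647
  candidates: C₊=(5.2650,5.7437) cross=50.820; C₋=(4.7831,-5.5754) cross=-50.820
  mode - wants cross < 0 → take C=(4.7831,-5.5754) (cross=-50.820)
ex = (C−B)/|BC| = (0.7496,-0.6619); ey = (0.6619,0.7496)
P = B + 0.72·ex + 1.88·ey = (-0.1792,1.3143)

-0.18 1.31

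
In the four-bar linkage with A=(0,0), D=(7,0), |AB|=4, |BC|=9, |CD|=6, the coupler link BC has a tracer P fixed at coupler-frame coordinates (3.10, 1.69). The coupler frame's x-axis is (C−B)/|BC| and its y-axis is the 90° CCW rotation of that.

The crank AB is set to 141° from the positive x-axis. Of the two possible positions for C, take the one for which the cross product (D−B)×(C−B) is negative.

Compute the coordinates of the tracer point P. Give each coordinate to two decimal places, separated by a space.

0.20 1.28

A=(0,0), D=(7.00,0)
B = A + 4.00·(cos141°, sin141°) = (-3.1086, 2.5173)
|BD| = 10.4173
circle(B,9.00) ∩ circle(D,6.00): a=7.3685, h=5.1677
  candidates: C₊=(5.2903,5.7513) cross=53.833; C₋=(2.7928,-4.2778) cross=-53.833
  mode - wants cross < 0 → take C=(2.7928,-4.2778) (cross=-53.833)
ex = (C−B)/|BC| = (0.6557,-0.7550); ey = (0.7550,0.6557)
P = B + 3.10·ex + 1.69·ey = (0.2001,1.2849)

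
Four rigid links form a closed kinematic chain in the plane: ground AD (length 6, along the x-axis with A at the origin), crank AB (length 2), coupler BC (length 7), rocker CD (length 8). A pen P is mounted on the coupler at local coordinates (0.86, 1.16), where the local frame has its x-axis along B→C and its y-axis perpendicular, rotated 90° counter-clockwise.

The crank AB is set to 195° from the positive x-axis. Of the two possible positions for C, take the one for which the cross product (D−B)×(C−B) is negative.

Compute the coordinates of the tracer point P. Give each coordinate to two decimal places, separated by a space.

A=(0,0), D=(6.00,0)
B = A + 2.00·(cos195°, sin195°) = (-1.9319, -0.5176)
|BD| = 7.9487
circle(B,7.00) ∩ circle(D,8.00): a=3.0308, h=6.3098
  candidates: C₊=(0.6816,5.9762) cross=50.155; C₋=(1.5034,-6.6167) cross=-50.155
  mode - wants cross < 0 → take C=(1.5034,-6.6167) (cross=-50.155)
ex = (C−B)/|BC| = (0.4908,-0.8713); ey = (0.8713,0.4908)
P = B + 0.86·ex + 1.16·ey = (-0.4991,-0.6977)

-0.50 -0.70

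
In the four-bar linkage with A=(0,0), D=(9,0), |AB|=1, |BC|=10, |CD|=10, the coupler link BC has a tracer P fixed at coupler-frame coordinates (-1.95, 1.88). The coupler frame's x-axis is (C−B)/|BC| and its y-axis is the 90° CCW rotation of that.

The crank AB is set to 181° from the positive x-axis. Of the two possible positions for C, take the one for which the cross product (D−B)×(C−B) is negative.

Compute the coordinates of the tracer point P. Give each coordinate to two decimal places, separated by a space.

A=(0,0), D=(9.00,0)
B = A + 1.00·(cos181°, sin181°) = (-0.9998, -0.0175)
|BD| = 9.9999
circle(B,10.00) ∩ circle(D,10.00): a=4.9999, h=8.6603
  candidates: C₊=(3.9850,8.6516) cross=86.602; C₋=(4.0152,-8.6690) cross=-86.602
  mode - wants cross < 0 → take C=(4.0152,-8.6690) (cross=-86.602)
ex = (C−B)/|BC| = (0.5015,-0.8652); ey = (0.8652,0.5015)
P = B + -1.95·ex + 1.88·ey = (-0.3513,2.6124)

-0.35 2.61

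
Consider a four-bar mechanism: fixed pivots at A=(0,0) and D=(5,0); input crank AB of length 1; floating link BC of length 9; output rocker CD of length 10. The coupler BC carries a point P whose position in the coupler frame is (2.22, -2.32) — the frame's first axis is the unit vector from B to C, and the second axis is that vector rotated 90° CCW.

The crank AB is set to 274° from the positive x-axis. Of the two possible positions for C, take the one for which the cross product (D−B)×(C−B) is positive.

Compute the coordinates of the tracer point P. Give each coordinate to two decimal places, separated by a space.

2.08 1.50

A=(0,0), D=(5.00,0)
B = A + 1.00·(cos274°, sin274°) = (0.0698, -0.9976)
|BD| = 5.0302
circle(B,9.00) ∩ circle(D,10.00): a=0.6265, h=8.9782
  candidates: C₊=(-1.0967,7.9265) cross=45.162; C₋=(2.4643,-9.6732) cross=-45.162
  mode + wants cross > 0 → take C=(-1.0967,7.9265) (cross=45.162)
ex = (C−B)/|BC| = (-0.1296,0.9916); ey = (-0.9916,-0.1296)
P = B + 2.22·ex + -2.32·ey = (2.0825,1.5044)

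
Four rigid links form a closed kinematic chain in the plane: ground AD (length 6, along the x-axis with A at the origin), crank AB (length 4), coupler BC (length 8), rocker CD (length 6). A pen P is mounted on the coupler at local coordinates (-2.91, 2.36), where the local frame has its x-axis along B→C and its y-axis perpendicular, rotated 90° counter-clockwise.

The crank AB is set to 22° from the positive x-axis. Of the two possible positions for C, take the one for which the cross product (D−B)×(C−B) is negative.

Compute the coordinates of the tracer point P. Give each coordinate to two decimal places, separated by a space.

4.87 5.06

A=(0,0), D=(6.00,0)
B = A + 4.00·(cos22°, sin22°) = (3.7087, 1.4984)
|BD| = 2.7377
circle(B,8.00) ∩ circle(D,6.00): a=6.4826, h=4.6879
  candidates: C₊=(11.6999,1.8737) cross=12.834; C₋=(6.5684,-5.9730) cross=-12.834
  mode - wants cross < 0 → take C=(6.5684,-5.9730) (cross=-12.834)
ex = (C−B)/|BC| = (0.3575,-0.9339); ey = (0.9339,0.3575)
P = B + -2.91·ex + 2.36·ey = (4.8726,5.0598)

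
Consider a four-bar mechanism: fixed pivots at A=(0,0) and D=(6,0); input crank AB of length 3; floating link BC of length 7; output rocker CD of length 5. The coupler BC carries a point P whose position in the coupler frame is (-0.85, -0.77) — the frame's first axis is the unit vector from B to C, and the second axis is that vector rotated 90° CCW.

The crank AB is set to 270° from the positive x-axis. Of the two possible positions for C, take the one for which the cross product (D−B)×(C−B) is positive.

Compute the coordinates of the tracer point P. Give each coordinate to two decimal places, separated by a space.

0.42 -4.07

A=(0,0), D=(6.00,0)
B = A + 3.00·(cos270°, sin270°) = (-0.0000, -3.0000)
|BD| = 6.7082
circle(B,7.00) ∩ circle(D,5.00): a=5.1430, h=4.7487
  candidates: C₊=(2.4763,3.5474) cross=31.855; C₋=(6.7237,-4.9474) cross=-31.855
  mode + wants cross > 0 → take C=(2.4763,3.5474) (cross=31.855)
ex = (C−B)/|BC| = (0.3538,0.9353); ey = (-0.9353,0.3538)
P = B + -0.85·ex + -0.77·ey = (0.4195,-4.0674)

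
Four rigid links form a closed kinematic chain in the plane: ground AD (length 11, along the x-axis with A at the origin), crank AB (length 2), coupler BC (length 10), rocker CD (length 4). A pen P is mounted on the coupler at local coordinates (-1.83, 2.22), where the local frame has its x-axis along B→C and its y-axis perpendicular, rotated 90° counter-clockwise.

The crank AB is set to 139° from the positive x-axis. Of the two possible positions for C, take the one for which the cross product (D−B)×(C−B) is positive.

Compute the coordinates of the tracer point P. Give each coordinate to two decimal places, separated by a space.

-3.69 3.19

A=(0,0), D=(11.00,0)
B = A + 2.00·(cos139°, sin139°) = (-1.5094, 1.3121)
|BD| = 12.5780
circle(B,10.00) ∩ circle(D,4.00): a=9.6282, h=2.7015
  candidates: C₊=(8.3480,2.9945) cross=33.980; C₋=(7.7844,-2.3791) cross=-33.980
  mode + wants cross > 0 → take C=(8.3480,2.9945) (cross=33.980)
ex = (C−B)/|BC| = (0.9857,0.1682); ey = (-0.1682,0.9857)
P = B + -1.83·ex + 2.22·ey = (-3.6868,3.1926)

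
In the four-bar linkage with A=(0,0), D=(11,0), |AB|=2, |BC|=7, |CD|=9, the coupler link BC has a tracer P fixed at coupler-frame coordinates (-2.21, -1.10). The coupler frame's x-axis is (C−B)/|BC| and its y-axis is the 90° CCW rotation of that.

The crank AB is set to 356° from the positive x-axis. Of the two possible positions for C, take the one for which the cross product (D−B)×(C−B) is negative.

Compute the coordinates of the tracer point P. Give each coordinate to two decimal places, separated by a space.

A=(0,0), D=(11.00,0)
B = A + 2.00·(cos356°, sin356°) = (1.9951, -0.1395)
|BD| = 9.0060
circle(B,7.00) ∩ circle(D,9.00): a=2.7264, h=6.4472
  candidates: C₊=(4.6213,6.3492) cross=58.064; C₋=(4.8210,-6.5437) cross=-58.064
  mode - wants cross < 0 → take C=(4.8210,-6.5437) (cross=-58.064)
ex = (C−B)/|BC| = (0.4037,-0.9149); ey = (0.9149,0.4037)
P = B + -2.21·ex + -1.10·ey = (0.0966,1.4383)

0.10 1.44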